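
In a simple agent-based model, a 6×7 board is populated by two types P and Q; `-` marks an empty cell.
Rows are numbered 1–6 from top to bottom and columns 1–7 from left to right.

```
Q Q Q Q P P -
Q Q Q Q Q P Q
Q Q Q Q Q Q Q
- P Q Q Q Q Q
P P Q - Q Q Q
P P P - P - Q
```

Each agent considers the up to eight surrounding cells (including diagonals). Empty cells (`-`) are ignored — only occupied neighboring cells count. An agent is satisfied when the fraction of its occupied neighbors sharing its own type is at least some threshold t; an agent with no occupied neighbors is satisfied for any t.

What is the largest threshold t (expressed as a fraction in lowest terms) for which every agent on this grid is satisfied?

(1,1)Q 3/3
(1,2)Q 5/5
(1,3)Q 5/5
(1,4)Q 4/5
(1,5)P 2/5
(1,6)P 2/4
(2,1)Q 5/5
(2,2)Q 8/8
(2,3)Q 8/8
(2,4)Q 7/8
(2,5)Q 5/8
(2,6)P 2/7
(2,7)Q 2/4
(3,1)Q 3/4
(3,2)Q 6/7
(3,3)Q 7/8
(3,4)Q 8/8
(3,5)Q 7/8
(3,6)Q 7/8
(3,7)Q 4/5
(4,2)P 2/7
(4,3)Q 5/7
(4,4)Q 7/7
(4,5)Q 7/7
(4,6)Q 8/8
(4,7)Q 5/5
(5,1)P 4/4
(5,2)P 5/7
(5,3)Q 2/6
(5,5)Q 4/5
(5,6)Q 6/7
(5,7)Q 4/4
(6,1)P 3/3
(6,2)P 4/5
(6,3)P 2/3
(6,5)P 0/2
(6,7)Q 2/2
The smallest same-type fraction is 0/2 at (6,5), which reduces to 0/1. Any threshold above that leaves this agent unsatisfied.

0/1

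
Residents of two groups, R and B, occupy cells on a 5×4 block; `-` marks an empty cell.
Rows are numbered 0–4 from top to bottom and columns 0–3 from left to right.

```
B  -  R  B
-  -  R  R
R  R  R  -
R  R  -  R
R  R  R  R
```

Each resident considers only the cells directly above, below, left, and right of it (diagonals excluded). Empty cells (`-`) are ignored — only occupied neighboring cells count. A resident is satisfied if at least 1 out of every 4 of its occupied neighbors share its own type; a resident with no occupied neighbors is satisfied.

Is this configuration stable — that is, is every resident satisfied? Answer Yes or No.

No

(0,0)B 0/0 ok
(0,2)R 1/2 ok
(0,3)B 0/2 unhappy
(1,2)R 3/3 ok
(1,3)R 1/2 ok
(2,0)R 2/2 ok
(2,1)R 3/3 ok
(2,2)R 2/2 ok
(3,0)R 3/3 ok
(3,1)R 3/3 ok
(3,3)R 1/1 ok
(4,0)R 2/2 ok
(4,1)R 3/3 ok
(4,2)R 2/2 ok
(4,3)R 2/2 ok
For instance (0,3) has only 0/2 same-type neighbors, below 1/4.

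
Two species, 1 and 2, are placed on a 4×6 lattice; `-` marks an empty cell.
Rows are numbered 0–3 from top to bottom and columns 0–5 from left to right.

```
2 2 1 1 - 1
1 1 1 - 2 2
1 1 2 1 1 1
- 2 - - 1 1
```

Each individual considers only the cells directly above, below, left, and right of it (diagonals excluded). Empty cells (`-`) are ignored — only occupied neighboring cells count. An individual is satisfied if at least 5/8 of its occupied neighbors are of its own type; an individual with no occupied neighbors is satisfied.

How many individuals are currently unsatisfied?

9

Row 0: (0,0)2 1/2 ✗ · (0,1)2 1/3 ✗ · (0,2)1 2/3 ✓ · (0,3)1 1/1 ✓ · (0,5)1 0/1 ✗
Row 1: (1,0)1 2/3 ✓ · (1,1)1 3/4 ✓ · (1,2)1 2/3 ✓ · (1,4)2 1/2 ✗ · (1,5)2 1/3 ✗
Row 2: (2,0)1 2/2 ✓ · (2,1)1 2/4 ✗ · (2,2)2 0/3 ✗ · (2,3)1 1/2 ✗ · (2,4)1 3/4 ✓ · (2,5)1 2/3 ✓
Row 3: (3,1)2 0/1 ✗ · (3,4)1 2/2 ✓ · (3,5)1 2/2 ✓
Unsatisfied: (0,0), (0,1), (0,5), (1,4), (1,5), (2,1), (2,2), (2,3), (3,1) — 9 in total.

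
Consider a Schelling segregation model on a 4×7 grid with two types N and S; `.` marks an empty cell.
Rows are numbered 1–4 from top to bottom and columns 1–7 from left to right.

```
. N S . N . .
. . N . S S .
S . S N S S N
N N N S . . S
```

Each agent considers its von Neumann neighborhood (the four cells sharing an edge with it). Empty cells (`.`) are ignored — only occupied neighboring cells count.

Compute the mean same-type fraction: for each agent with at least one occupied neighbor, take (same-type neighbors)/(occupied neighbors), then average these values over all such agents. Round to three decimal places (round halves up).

Row 1: (1,2)N 0/1 · (1,3)S 0/2 · (1,5)N 0/1
Row 2: (2,3)N 0/2 · (2,5)S 2/3 · (2,6)S 2/2
Row 3: (3,1)S 0/1 · (3,3)S 0/3 · (3,4)N 0/3 · (3,5)S 2/3 · (3,6)S 2/3 · (3,7)N 0/2
Row 4: (4,1)N 1/2 · (4,2)N 2/2 · (4,3)N 1/3 · (4,4)S 0/2 · (4,7)S 0/1
Sum over 17 agents: 0/1 + 0/2 + 0/1 + 0/2 + 2/3 + 2/2 + 0/1 + 0/3 + 0/3 + 2/3 + 2/3 + 0/2 + 1/2 + 2/2 + 1/3 + 0/2 + 0/1 = 29/6; mean = 29/6 ÷ 17 = 29/102 = 0.284313… → 0.284.

0.284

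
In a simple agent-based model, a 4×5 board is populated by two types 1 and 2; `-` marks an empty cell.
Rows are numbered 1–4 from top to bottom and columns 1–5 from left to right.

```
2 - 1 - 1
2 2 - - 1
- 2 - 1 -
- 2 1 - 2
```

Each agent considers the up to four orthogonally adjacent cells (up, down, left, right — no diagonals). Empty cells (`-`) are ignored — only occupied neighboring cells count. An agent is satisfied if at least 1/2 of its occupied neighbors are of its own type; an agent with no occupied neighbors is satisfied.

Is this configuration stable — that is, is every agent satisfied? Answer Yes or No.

(1,1)2 1/1 ✓
(1,3)1 0/0 ✓
(1,5)1 1/1 ✓
(2,1)2 2/2 ✓
(2,2)2 2/2 ✓
(2,5)1 1/1 ✓
(3,2)2 2/2 ✓
(3,4)1 0/0 ✓
(4,2)2 1/2 ✓
(4,3)1 0/1 ✗
(4,5)2 0/0 ✓
For instance (4,3) has only 0/1 same-type neighbors, below 1/2.

No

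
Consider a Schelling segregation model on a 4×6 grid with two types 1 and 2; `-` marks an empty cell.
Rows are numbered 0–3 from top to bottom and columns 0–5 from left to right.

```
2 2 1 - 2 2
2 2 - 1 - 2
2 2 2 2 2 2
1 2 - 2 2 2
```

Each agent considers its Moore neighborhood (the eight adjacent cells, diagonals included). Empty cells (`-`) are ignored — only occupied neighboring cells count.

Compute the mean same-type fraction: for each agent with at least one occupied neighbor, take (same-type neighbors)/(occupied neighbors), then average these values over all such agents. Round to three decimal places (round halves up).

0.784

Row 0: (0,0)2 3/3 · (0,1)2 3/4 · (0,2)1 1/3 · (0,4)2 2/3 · (0,5)2 2/2
Row 1: (1,0)2 5/5 · (1,1)2 6/7 · (1,3)1 1/5 · (1,5)2 4/4
Row 2: (2,0)2 4/5 · (2,1)2 5/6 · (2,2)2 5/6 · (2,3)2 4/5 · (2,4)2 6/7 · (2,5)2 4/4
Row 3: (3,0)1 0/3 · (3,1)2 3/4 · (3,3)2 4/4 · (3,4)2 5/5 · (3,5)2 3/3
Sum over 20 agents: 3/3 + 3/4 + 1/3 + 2/3 + 2/2 + 5/5 + 6/7 + 1/5 + 4/4 + 4/5 + 5/6 + 5/6 + 4/5 + 6/7 + 4/4 + 0/3 + 3/4 + 4/4 + 5/5 + 3/3 = 3293/210; mean = 3293/210 ÷ 20 = 3293/4200 = 0.784047… → 0.784.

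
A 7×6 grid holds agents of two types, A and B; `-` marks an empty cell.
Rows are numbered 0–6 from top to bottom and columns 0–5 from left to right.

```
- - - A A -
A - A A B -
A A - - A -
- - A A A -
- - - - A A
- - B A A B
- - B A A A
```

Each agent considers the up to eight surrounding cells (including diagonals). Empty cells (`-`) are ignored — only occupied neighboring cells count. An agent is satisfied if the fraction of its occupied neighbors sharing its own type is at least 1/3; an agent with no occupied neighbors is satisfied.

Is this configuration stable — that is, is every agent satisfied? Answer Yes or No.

(0,3)A 3/4 ok
(0,4)A 2/3 ok
(1,0)A 2/2 ok
(1,2)A 3/3 ok
(1,3)A 4/5 ok
(1,4)B 0/4 unhappy
(2,0)A 2/2 ok
(2,1)A 4/4 ok
(2,4)A 3/4 ok
(3,2)A 2/2 ok
(3,3)A 4/4 ok
(3,4)A 4/4 ok
(4,4)A 5/6 ok
(4,5)A 3/4 ok
(5,2)B 1/3 ok
(5,3)A 4/6 ok
(5,4)A 6/7 ok
(5,5)B 0/5 unhappy
(6,2)B 1/3 ok
(6,3)A 3/5 ok
(6,4)A 4/5 ok
(6,5)A 2/3 ok
For instance (1,4) has only 0/4 same-type neighbors, below 1/3.

No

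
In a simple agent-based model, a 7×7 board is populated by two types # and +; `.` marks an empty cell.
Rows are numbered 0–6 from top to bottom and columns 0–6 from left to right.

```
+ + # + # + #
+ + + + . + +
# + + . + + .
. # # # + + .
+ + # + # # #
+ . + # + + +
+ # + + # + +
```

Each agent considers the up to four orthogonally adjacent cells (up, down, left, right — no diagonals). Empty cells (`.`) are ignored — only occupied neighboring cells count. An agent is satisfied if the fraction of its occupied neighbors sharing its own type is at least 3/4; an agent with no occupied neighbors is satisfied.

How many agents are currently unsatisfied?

31

(0,0)+ 2/2 ok
(0,1)+ 2/3 unhappy
(0,2)# 0/3 unhappy
(0,3)+ 1/3 unhappy
(0,4)# 0/2 unhappy
(0,5)+ 1/3 unhappy
(0,6)# 0/2 unhappy
(1,0)+ 2/3 unhappy
(1,1)+ 4/4 ok
(1,2)+ 3/4 ok
(1,3)+ 2/2 ok
(1,5)+ 3/3 ok
(1,6)+ 1/2 unhappy
(2,0)# 0/2 unhappy
(2,1)+ 2/4 unhappy
(2,2)+ 2/3 unhappy
(2,4)+ 2/2 ok
(2,5)+ 3/3 ok
(3,1)# 1/3 unhappy
(3,2)# 3/4 ok
(3,3)# 1/3 unhappy
(3,4)+ 2/4 unhappy
(3,5)+ 2/3 unhappy
(4,0)+ 2/2 ok
(4,1)+ 1/3 unhappy
(4,2)# 1/4 unhappy
(4,3)+ 0/4 unhappy
(4,4)# 1/4 unhappy
(4,5)# 2/4 unhappy
(4,6)# 1/2 unhappy
(5,0)+ 2/2 ok
(5,2)+ 1/3 unhappy
(5,3)# 0/4 unhappy
(5,4)+ 1/4 unhappy
(5,5)+ 3/4 ok
(5,6)+ 2/3 unhappy
(6,0)+ 1/2 unhappy
(6,1)# 0/2 unhappy
(6,2)+ 2/3 unhappy
(6,3)+ 1/3 unhappy
(6,4)# 0/3 unhappy
(6,5)+ 2/3 unhappy
(6,6)+ 2/2 ok
Unsatisfied: (0,1), (0,2), (0,3), (0,4), (0,5), (0,6), (1,0), (1,6), (2,0), (2,1), (2,2), (3,1), (3,3), (3,4), (3,5), (4,1), (4,2), (4,3), (4,4), (4,5), (4,6), (5,2), (5,3), (5,4), (5,6), (6,0), (6,1), (6,2), (6,3), (6,4), (6,5) — 31 in total.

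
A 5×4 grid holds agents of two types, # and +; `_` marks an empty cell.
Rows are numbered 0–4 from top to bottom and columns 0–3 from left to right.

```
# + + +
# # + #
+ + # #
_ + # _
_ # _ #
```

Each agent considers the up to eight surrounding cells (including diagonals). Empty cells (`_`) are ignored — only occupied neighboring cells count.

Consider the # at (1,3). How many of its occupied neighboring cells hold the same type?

2

Occupied neighbors of (1,3): (0,2)=+, (0,3)=+, (1,2)=+, (2,2)=#, (2,3)=#.
Same type (#): 2 of 5.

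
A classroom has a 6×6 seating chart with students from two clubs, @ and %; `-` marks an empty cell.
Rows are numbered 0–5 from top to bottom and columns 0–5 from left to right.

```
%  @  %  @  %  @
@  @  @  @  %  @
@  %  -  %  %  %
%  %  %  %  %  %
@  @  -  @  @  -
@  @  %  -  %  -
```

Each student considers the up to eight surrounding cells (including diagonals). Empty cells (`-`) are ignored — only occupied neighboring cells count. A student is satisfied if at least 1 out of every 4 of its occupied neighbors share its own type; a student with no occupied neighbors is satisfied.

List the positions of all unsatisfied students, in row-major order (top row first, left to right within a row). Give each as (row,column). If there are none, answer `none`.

Row 0: (0,0)% 0/3 ✗ · (0,1)@ 3/5 ✓ · (0,2)% 0/5 ✗ · (0,3)@ 2/5 ✓ · (0,4)% 1/5 ✗ · (0,5)@ 1/3 ✓
Row 1: (1,0)@ 3/5 ✓ · (1,1)@ 4/7 ✓ · (1,2)@ 4/7 ✓ · (1,3)@ 2/7 ✓ · (1,4)% 4/8 ✓ · (1,5)@ 1/5 ✗
Row 2: (2,0)@ 2/5 ✓ · (2,1)% 3/7 ✓ · (2,3)% 5/7 ✓ · (2,4)% 6/8 ✓ · (2,5)% 4/5 ✓
Row 3: (3,0)% 2/5 ✓ · (3,1)% 3/6 ✓ · (3,2)% 4/6 ✓ · (3,3)% 4/6 ✓ · (3,4)% 5/7 ✓ · (3,5)% 3/4 ✓
Row 4: (4,0)@ 3/5 ✓ · (4,1)@ 3/7 ✓ · (4,3)@ 1/6 ✗ · (4,4)@ 1/5 ✗
Row 5: (5,0)@ 3/3 ✓ · (5,1)@ 3/4 ✓ · (5,2)% 0/3 ✗ · (5,4)% 0/2 ✗

(0,0), (0,2), (0,4), (1,5), (4,3), (4,4), (5,2), (5,4)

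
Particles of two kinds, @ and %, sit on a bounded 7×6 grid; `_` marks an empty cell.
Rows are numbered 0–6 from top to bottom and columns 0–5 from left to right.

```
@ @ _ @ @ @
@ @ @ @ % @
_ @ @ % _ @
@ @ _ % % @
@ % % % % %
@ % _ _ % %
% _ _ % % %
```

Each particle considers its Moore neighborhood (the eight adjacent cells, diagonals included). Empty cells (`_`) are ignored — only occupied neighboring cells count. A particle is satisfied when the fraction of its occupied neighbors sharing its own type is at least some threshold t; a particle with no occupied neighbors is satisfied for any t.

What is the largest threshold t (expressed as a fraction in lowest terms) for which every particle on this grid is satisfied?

1/7

(0,0)@ 3/3
(0,1)@ 4/4
(0,3)@ 3/4
(0,4)@ 4/5
(0,5)@ 2/3
(1,0)@ 4/4
(1,1)@ 6/6
(1,2)@ 6/7
(1,3)@ 4/6
(1,4)% 1/7
(1,5)@ 3/4
(2,1)@ 6/6
(2,2)@ 5/7
(2,3)% 3/6
(2,5)@ 2/4
(3,0)@ 3/4
(3,1)@ 4/6
(3,3)% 5/6
(3,4)% 5/7
(3,5)@ 1/4
(4,0)@ 3/5
(4,1)% 2/6
(4,2)% 4/5
(4,3)% 5/5
(4,4)% 6/7
(4,5)% 4/5
(5,0)@ 1/4
(5,1)% 3/5
(5,4)% 7/7
(5,5)% 5/5
(6,0)% 1/2
(6,3)% 2/2
(6,4)% 4/4
(6,5)% 3/3
The smallest same-type fraction is 1/7 at (1,4), which reduces to 1/7. Any threshold above that leaves this particle unsatisfied.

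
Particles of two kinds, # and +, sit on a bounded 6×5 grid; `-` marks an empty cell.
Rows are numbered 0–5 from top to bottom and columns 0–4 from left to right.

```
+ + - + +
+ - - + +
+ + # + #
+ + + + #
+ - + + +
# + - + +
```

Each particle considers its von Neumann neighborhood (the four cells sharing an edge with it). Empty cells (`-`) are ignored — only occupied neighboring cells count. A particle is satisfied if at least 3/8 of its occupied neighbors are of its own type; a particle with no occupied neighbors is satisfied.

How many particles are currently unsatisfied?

5

(0,0)+ 2/2 ✓
(0,1)+ 1/1 ✓
(0,3)+ 2/2 ✓
(0,4)+ 2/2 ✓
(1,0)+ 2/2 ✓
(1,3)+ 3/3 ✓
(1,4)+ 2/3 ✓
(2,0)+ 3/3 ✓
(2,1)+ 2/3 ✓
(2,2)# 0/3 ✗
(2,3)+ 2/4 ✓
(2,4)# 1/3 ✗
(3,0)+ 3/3 ✓
(3,1)+ 3/3 ✓
(3,2)+ 3/4 ✓
(3,3)+ 3/4 ✓
(3,4)# 1/3 ✗
(4,0)+ 1/2 ✓
(4,2)+ 2/2 ✓
(4,3)+ 4/4 ✓
(4,4)+ 2/3 ✓
(5,0)# 0/2 ✗
(5,1)+ 0/1 ✗
(5,3)+ 2/2 ✓
(5,4)+ 2/2 ✓
Unsatisfied: (2,2), (2,4), (3,4), (5,0), (5,1) — 5 in total.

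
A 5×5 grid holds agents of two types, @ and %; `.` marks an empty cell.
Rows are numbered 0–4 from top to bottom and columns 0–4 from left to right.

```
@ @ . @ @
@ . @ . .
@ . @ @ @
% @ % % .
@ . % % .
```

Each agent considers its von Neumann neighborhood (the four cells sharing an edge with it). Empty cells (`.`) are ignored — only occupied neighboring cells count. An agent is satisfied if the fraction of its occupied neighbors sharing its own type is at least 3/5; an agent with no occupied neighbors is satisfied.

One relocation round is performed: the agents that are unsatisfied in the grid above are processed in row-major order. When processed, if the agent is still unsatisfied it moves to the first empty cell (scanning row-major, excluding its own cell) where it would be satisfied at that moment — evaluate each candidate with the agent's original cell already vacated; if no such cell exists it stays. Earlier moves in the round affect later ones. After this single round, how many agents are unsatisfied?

Initially unsatisfied (in order): (2,0), (3,0), (3,1), (3,2), (4,0).
  (2,0) → (0,2).
  (3,0) → (4,4).
  (3,1) → (1,1).
  (3,2): now satisfied by earlier moves; stays.
  (4,0): now satisfied by earlier moves; stays.
Resulting grid:
@ @ @ @ @
@ @ @ . .
. . @ @ @
. . % % .
@ . % % %
All satisfied now.

0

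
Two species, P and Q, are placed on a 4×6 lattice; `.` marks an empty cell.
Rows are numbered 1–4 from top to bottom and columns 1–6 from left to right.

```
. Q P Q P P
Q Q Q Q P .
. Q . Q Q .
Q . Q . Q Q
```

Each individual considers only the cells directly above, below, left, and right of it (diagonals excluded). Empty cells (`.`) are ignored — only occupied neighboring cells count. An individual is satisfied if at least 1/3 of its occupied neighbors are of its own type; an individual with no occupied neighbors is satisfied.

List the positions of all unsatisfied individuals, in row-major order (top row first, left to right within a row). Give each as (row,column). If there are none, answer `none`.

Row 1: (1,2)Q 1/2 ✓ · (1,3)P 0/3 ✗ · (1,4)Q 1/3 ✓ · (1,5)P 2/3 ✓ · (1,6)P 1/1 ✓
Row 2: (2,1)Q 1/1 ✓ · (2,2)Q 4/4 ✓ · (2,3)Q 2/3 ✓ · (2,4)Q 3/4 ✓ · (2,5)P 1/3 ✓
Row 3: (3,2)Q 1/1 ✓ · (3,4)Q 2/2 ✓ · (3,5)Q 2/3 ✓
Row 4: (4,1)Q 0/0 ✓ · (4,3)Q 0/0 ✓ · (4,5)Q 2/2 ✓ · (4,6)Q 1/1 ✓

(1,3)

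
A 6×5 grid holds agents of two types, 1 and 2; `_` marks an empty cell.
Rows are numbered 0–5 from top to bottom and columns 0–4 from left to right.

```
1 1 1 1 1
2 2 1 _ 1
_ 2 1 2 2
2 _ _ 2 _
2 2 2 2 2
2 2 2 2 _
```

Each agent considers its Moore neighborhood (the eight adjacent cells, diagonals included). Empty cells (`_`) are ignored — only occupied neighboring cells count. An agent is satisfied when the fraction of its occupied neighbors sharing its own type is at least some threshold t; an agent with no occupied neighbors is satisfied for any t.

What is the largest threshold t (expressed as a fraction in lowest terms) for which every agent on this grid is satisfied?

(0,0)1 1/3
(0,1)1 3/5
(0,2)1 3/4
(0,3)1 4/4
(0,4)1 2/2
(1,0)2 2/4
(1,1)2 2/7
(1,2)1 4/7
(1,4)1 2/4
(2,1)2 3/5
(2,2)1 1/5
(2,3)2 2/5
(2,4)2 2/3
(3,0)2 3/3
(3,3)2 5/6
(4,0)2 4/4
(4,1)2 6/6
(4,2)2 6/6
(4,3)2 5/5
(4,4)2 3/3
(5,0)2 3/3
(5,1)2 5/5
(5,2)2 5/5
(5,3)2 4/4
The smallest same-type fraction is 1/5 at (2,2), which reduces to 1/5. Any threshold above that leaves this agent unsatisfied.

1/5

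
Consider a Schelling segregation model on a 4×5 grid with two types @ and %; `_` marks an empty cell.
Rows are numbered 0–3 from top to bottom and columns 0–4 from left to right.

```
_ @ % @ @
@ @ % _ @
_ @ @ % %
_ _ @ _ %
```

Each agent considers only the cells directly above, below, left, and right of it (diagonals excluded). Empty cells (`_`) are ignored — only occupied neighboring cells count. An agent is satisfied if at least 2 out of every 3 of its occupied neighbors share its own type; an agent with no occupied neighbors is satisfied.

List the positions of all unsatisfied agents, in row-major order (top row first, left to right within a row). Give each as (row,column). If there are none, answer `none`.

(0,1), (0,2), (0,3), (1,2), (1,4), (2,2), (2,3)

Row 0: (0,1)@ 1/2 not · (0,2)% 1/3 not · (0,3)@ 1/2 not · (0,4)@ 2/2 satisfied
Row 1: (1,0)@ 1/1 satisfied · (1,1)@ 3/4 satisfied · (1,2)% 1/3 not · (1,4)@ 1/2 not
Row 2: (2,1)@ 2/2 satisfied · (2,2)@ 2/4 not · (2,3)% 1/2 not · (2,4)% 2/3 satisfied
Row 3: (3,2)@ 1/1 satisfied · (3,4)% 1/1 satisfied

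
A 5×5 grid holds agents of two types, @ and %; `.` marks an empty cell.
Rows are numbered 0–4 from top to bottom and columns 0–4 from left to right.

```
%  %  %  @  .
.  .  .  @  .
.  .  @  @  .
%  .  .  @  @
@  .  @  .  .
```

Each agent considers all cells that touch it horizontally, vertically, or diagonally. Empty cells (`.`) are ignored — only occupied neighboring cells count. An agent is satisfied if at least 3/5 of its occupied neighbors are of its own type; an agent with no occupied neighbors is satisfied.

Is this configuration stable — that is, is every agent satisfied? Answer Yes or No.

Row 0: (0,0)% 1/1 satisfied · (0,1)% 2/2 satisfied · (0,2)% 1/3 not · (0,3)@ 1/2 not
Row 1: (1,3)@ 3/4 satisfied
Row 2: (2,2)@ 3/3 satisfied · (2,3)@ 4/4 satisfied
Row 3: (3,0)% 0/1 not · (3,3)@ 4/4 satisfied · (3,4)@ 2/2 satisfied
Row 4: (4,0)@ 0/1 not · (4,2)@ 1/1 satisfied
For instance (0,2) has only 1/3 same-type neighbors, below 3/5.

No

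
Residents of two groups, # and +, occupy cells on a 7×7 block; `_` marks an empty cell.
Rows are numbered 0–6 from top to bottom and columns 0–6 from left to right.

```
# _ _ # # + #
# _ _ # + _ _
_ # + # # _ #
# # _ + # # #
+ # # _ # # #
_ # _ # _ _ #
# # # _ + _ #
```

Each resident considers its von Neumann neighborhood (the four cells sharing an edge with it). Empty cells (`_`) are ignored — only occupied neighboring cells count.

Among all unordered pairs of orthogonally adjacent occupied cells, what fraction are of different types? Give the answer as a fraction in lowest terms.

11/35

Scan each occupied cell's neighbors to the right and below so each pair is counted once.
From row 0: 3 unlike of 6 pairs (running 3/6).
From row 1: 2 unlike of 3 pairs (running 5/9).
From row 2: 3 unlike of 7 pairs (running 8/16).
From row 3: 2 unlike of 9 pairs (running 10/25).
From row 4: 1 unlike of 6 pairs (running 11/31).
From row 5: 0 unlike of 2 pairs (running 11/33).
From row 6: 0 unlike of 2 pairs (running 11/35).
Total adjacent occupied pairs: 35; unlike-type pairs: 11.
11/35 is already in lowest terms.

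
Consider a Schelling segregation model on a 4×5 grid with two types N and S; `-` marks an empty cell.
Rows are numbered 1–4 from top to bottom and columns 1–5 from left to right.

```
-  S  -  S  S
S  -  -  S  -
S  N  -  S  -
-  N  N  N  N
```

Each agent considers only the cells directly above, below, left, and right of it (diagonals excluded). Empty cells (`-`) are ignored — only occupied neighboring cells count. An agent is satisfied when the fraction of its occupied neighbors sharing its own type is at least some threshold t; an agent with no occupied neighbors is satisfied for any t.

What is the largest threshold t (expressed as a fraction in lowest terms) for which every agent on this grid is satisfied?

Row 1: (1,2)S — no occupied neighbors · (1,4)S 2/2 · (1,5)S 1/1
Row 2: (2,1)S 1/1 · (2,4)S 2/2
Row 3: (3,1)S 1/2 · (3,2)N 1/2 · (3,4)S 1/2
Row 4: (4,2)N 2/2 · (4,3)N 2/2 · (4,4)N 2/3 · (4,5)N 1/1
The smallest same-type fraction is 1/2 at (3,1), which reduces to 1/2. Any threshold above that leaves this agent unsatisfied.

1/2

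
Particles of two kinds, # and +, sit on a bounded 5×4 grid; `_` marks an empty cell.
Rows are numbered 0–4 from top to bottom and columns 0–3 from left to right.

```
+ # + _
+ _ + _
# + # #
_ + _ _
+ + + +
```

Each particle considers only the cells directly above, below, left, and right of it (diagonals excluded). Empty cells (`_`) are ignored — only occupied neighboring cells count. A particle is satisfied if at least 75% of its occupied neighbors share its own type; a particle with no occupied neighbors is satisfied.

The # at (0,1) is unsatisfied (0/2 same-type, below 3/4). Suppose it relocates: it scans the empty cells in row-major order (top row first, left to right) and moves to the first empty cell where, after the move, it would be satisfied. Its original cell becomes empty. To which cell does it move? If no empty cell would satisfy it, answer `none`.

Vacating (0,1). Empty cells in order:
  (0,3): 0/1 same-type → still unsatisfied.
  (1,1): 0/3 same-type → still unsatisfied.
  (1,3): 1/2 same-type → still unsatisfied.
  (3,0): 1/3 same-type → still unsatisfied.
  (3,2): 1/3 same-type → still unsatisfied.
  (3,3): 1/2 same-type → still unsatisfied.

none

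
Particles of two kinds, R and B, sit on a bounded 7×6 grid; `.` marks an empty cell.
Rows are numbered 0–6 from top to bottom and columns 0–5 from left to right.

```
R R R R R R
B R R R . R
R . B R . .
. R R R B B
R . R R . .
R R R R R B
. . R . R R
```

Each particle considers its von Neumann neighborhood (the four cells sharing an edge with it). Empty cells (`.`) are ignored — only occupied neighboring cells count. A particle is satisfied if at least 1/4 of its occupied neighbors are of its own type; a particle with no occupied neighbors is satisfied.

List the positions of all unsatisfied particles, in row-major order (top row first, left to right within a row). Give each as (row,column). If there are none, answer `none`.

Row 0: (0,0)R 1/2 ✓ · (0,1)R 3/3 ✓ · (0,2)R 3/3 ✓ · (0,3)R 3/3 ✓ · (0,4)R 2/2 ✓ · (0,5)R 2/2 ✓
Row 1: (1,0)B 0/3 ✗ · (1,1)R 2/3 ✓ · (1,2)R 3/4 ✓ · (1,3)R 3/3 ✓ · (1,5)R 1/1 ✓
Row 2: (2,0)R 0/1 ✗ · (2,2)B 0/3 ✗ · (2,3)R 2/3 ✓
Row 3: (3,1)R 1/1 ✓ · (3,2)R 3/4 ✓ · (3,3)R 3/4 ✓ · (3,4)B 1/2 ✓ · (3,5)B 1/1 ✓
Row 4: (4,0)R 1/1 ✓ · (4,2)R 3/3 ✓ · (4,3)R 3/3 ✓
Row 5: (5,0)R 2/2 ✓ · (5,1)R 2/2 ✓ · (5,2)R 4/4 ✓ · (5,3)R 3/3 ✓ · (5,4)R 2/3 ✓ · (5,5)B 0/2 ✗
Row 6: (6,2)R 1/1 ✓ · (6,4)R 2/2 ✓ · (6,5)R 1/2 ✓

(1,0), (2,0), (2,2), (5,5)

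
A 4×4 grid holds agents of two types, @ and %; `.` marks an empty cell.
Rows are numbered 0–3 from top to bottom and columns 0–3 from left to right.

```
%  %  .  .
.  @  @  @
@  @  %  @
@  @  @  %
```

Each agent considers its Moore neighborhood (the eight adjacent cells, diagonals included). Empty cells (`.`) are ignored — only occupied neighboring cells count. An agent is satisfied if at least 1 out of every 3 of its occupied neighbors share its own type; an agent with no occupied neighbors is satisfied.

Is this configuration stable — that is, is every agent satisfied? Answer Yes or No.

(0,0)% 1/2 satisfied
(0,1)% 1/3 satisfied
(1,1)@ 3/6 satisfied
(1,2)@ 4/6 satisfied
(1,3)@ 2/3 satisfied
(2,0)@ 4/4 satisfied
(2,1)@ 6/7 satisfied
(2,2)% 1/8 not
(2,3)@ 3/5 satisfied
(3,0)@ 3/3 satisfied
(3,1)@ 4/5 satisfied
(3,2)@ 3/5 satisfied
(3,3)% 1/3 satisfied
For instance (2,2) has only 1/8 same-type neighbors, below 1/3.

No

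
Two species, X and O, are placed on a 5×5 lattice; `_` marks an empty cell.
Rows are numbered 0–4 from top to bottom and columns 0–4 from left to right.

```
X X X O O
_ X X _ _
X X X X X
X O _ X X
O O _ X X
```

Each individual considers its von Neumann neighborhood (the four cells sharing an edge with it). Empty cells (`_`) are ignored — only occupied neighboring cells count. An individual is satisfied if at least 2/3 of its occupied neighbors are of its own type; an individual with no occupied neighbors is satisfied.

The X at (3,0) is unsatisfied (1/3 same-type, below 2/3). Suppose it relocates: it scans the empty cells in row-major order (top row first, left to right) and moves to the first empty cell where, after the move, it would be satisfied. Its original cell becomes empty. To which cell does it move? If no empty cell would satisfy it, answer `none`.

Vacating (3,0). Empty cells in order:
  (1,0): 3/3 same-type → satisfied — stop here.

(1,0)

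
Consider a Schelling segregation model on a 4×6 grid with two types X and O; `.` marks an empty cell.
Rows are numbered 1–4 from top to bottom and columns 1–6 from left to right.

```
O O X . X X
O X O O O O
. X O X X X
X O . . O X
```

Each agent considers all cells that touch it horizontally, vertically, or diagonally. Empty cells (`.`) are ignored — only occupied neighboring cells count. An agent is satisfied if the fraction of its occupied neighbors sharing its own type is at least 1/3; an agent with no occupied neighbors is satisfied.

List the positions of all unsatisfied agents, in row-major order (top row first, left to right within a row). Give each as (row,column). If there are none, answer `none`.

Row 1: (1,1)O 2/3 ✓ · (1,2)O 3/5 ✓ · (1,3)X 1/4 ✗ · (1,5)X 1/4 ✗ · (1,6)X 1/3 ✓
Row 2: (2,1)O 2/4 ✓ · (2,2)X 2/7 ✗ · (2,3)O 3/7 ✓ · (2,4)O 3/7 ✓ · (2,5)O 2/7 ✗ · (2,6)O 1/5 ✗
Row 3: (3,2)X 2/6 ✓ · (3,3)O 3/6 ✓ · (3,4)X 1/6 ✗ · (3,5)X 3/7 ✓ · (3,6)X 2/5 ✓
Row 4: (4,1)X 1/2 ✓ · (4,2)O 1/3 ✓ · (4,5)O 0/4 ✗ · (4,6)X 2/3 ✓

(1,3), (1,5), (2,2), (2,5), (2,6), (3,4), (4,5)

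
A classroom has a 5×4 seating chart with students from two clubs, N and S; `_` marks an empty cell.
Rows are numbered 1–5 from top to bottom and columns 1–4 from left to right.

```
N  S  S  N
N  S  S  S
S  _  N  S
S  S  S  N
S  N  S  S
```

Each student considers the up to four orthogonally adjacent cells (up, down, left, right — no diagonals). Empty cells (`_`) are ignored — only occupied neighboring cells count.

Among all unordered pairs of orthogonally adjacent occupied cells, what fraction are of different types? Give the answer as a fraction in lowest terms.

14/27

Scan each occupied cell's neighbors to the right and below so each pair is counted once.
From row 1: 3 unlike of 7 pairs (running 3/7).
From row 2: 3 unlike of 6 pairs (running 6/13).
From row 3: 3 unlike of 4 pairs (running 9/17).
From row 4: 3 unlike of 7 pairs (running 12/24).
From row 5: 2 unlike of 3 pairs (running 14/27).
Total adjacent occupied pairs: 27; unlike-type pairs: 14.
14/27 is already in lowest terms.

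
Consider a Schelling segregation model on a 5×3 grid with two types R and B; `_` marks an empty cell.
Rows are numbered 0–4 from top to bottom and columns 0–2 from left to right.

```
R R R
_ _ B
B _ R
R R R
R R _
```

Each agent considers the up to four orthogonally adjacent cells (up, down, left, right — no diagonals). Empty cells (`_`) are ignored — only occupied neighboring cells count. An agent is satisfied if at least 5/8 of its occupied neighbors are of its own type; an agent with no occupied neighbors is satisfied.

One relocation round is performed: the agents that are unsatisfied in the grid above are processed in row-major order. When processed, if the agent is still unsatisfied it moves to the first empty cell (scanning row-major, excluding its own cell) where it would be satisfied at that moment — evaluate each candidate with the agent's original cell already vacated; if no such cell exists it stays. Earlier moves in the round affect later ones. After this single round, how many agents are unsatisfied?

2

Initially unsatisfied (in order): (0,2), (1,2), (2,0), (2,2).
  (0,2) → (2,1).
  (1,2): no empty cell satisfies it; stays.
  (2,0): no empty cell satisfies it; stays.
  (2,2): now satisfied by earlier moves; stays.
Resulting grid:
R R _
_ _ B
B R R
R R R
R R _
Unsatisfied now: (1,2), (2,0).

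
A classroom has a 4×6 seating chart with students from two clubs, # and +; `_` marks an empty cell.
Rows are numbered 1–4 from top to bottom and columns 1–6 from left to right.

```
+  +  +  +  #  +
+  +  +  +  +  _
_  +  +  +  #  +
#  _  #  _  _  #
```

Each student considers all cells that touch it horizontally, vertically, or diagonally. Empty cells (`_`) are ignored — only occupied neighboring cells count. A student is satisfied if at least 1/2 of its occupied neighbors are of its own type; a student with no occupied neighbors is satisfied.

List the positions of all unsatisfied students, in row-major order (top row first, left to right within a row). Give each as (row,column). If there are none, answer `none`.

(1,5), (3,5), (3,6), (4,1), (4,3)

(1,1)+ 3/3 ok
(1,2)+ 5/5 ok
(1,3)+ 5/5 ok
(1,4)+ 4/5 ok
(1,5)# 0/4 unhappy
(1,6)+ 1/2 ok
(2,1)+ 4/4 ok
(2,2)+ 7/7 ok
(2,3)+ 8/8 ok
(2,4)+ 6/8 ok
(2,5)+ 5/7 ok
(3,2)+ 4/6 ok
(3,3)+ 5/6 ok
(3,4)+ 4/6 ok
(3,5)# 1/5 unhappy
(3,6)+ 1/3 unhappy
(4,1)# 0/1 unhappy
(4,3)# 0/3 unhappy
(4,6)# 1/2 ok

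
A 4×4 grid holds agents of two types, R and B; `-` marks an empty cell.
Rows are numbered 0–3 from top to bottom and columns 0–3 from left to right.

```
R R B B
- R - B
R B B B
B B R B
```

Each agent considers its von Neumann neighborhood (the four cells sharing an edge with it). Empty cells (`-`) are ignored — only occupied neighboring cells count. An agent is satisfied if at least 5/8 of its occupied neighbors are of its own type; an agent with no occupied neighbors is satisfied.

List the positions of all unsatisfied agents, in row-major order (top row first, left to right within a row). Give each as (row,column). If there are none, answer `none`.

(0,0)R 1/1 ok
(0,1)R 2/3 ok
(0,2)B 1/2 unhappy
(0,3)B 2/2 ok
(1,1)R 1/2 unhappy
(1,3)B 2/2 ok
(2,0)R 0/2 unhappy
(2,1)B 2/4 unhappy
(2,2)B 2/3 ok
(2,3)B 3/3 ok
(3,0)B 1/2 unhappy
(3,1)B 2/3 ok
(3,2)R 0/3 unhappy
(3,3)B 1/2 unhappy

(0,2), (1,1), (2,0), (2,1), (3,0), (3,2), (3,3)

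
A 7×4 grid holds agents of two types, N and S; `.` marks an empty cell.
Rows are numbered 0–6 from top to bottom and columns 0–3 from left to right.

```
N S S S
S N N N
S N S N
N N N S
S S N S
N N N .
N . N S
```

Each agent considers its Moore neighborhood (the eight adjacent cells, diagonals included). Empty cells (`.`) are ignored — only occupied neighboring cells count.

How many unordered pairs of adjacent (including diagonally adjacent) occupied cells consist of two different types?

41

Scan each occupied cell's neighbors to the right and below (and the two forward diagonals) so each pair is counted once.
From row 0: 9 unlike of 13 pairs (running 9/13).
From row 1: 6 unlike of 13 pairs (running 15/26).
From row 2: 8 unlike of 13 pairs (running 23/39).
From row 3: 8 unlike of 13 pairs (running 31/52).
From row 4: 8 unlike of 11 pairs (running 39/63).
From row 5: 1 unlike of 7 pairs (running 40/70).
From row 6: 1 unlike of 1 pairs (running 41/71).
Total adjacent occupied pairs: 71; unlike-type pairs: 41.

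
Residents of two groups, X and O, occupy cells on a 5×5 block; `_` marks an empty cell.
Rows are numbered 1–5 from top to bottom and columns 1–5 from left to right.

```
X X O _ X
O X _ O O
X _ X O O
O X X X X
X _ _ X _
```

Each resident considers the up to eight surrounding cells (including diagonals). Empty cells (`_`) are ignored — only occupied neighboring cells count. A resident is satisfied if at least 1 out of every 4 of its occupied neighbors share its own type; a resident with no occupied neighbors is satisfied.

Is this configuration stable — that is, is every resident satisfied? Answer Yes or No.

No

(1,1)X 2/3 ✓
(1,2)X 2/4 ✓
(1,3)O 1/3 ✓
(1,5)X 0/2 ✗
(2,1)O 0/4 ✗
(2,2)X 4/6 ✓
(2,4)O 4/6 ✓
(2,5)O 3/4 ✓
(3,1)X 2/4 ✓
(3,3)X 4/6 ✓
(3,4)O 3/7 ✓
(3,5)O 3/5 ✓
(4,1)O 0/3 ✗
(4,2)X 4/5 ✓
(4,3)X 4/5 ✓
(4,4)X 4/6 ✓
(4,5)X 2/4 ✓
(5,1)X 1/2 ✓
(5,4)X 3/3 ✓
For instance (1,5) has only 0/2 same-type neighbors, below 1/4.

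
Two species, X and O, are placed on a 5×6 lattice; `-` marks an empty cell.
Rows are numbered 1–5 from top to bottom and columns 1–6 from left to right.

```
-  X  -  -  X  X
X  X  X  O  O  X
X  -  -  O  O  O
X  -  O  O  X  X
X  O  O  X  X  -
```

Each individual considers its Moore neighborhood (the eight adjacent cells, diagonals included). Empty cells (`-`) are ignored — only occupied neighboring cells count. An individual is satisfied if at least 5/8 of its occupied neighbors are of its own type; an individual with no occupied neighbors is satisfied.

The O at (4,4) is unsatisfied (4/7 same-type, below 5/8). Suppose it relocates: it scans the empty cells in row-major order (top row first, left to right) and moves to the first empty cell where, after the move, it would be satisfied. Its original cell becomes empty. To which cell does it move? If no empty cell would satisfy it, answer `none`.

Vacating (4,4). Empty cells in order:
  (1,1): 0/3 same-type → still unsatisfied.
  (1,3): 1/4 same-type → still unsatisfied.
  (1,4): 2/4 same-type → still unsatisfied.
  (3,2): 1/6 same-type → still unsatisfied.
  (3,3): 3/5 same-type → still unsatisfied.
  (4,2): 3/6 same-type → still unsatisfied.
  (5,6): 0/3 same-type → still unsatisfied.

none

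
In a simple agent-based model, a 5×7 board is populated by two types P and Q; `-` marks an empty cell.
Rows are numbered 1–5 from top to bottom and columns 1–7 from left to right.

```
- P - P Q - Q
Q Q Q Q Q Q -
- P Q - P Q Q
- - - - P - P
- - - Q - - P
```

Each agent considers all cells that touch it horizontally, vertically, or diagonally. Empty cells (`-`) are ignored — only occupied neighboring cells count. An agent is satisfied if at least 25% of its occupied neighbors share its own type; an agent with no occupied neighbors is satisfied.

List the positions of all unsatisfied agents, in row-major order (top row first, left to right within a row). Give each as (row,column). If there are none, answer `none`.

(1,2), (1,4), (3,2), (3,5), (5,4)

Row 1: (1,2)P 0/3 ✗ · (1,4)P 0/4 ✗ · (1,5)Q 3/4 ✓ · (1,7)Q 1/1 ✓
Row 2: (2,1)Q 1/3 ✓ · (2,2)Q 3/5 ✓ · (2,3)Q 3/6 ✓ · (2,4)Q 4/6 ✓ · (2,5)Q 4/6 ✓ · (2,6)Q 5/6 ✓
Row 3: (3,2)P 0/4 ✗ · (3,3)Q 3/4 ✓ · (3,5)P 1/5 ✗ · (3,6)Q 3/6 ✓ · (3,7)Q 2/3 ✓
Row 4: (4,5)P 1/3 ✓ · (4,7)P 1/3 ✓
Row 5: (5,4)Q 0/1 ✗ · (5,7)P 1/1 ✓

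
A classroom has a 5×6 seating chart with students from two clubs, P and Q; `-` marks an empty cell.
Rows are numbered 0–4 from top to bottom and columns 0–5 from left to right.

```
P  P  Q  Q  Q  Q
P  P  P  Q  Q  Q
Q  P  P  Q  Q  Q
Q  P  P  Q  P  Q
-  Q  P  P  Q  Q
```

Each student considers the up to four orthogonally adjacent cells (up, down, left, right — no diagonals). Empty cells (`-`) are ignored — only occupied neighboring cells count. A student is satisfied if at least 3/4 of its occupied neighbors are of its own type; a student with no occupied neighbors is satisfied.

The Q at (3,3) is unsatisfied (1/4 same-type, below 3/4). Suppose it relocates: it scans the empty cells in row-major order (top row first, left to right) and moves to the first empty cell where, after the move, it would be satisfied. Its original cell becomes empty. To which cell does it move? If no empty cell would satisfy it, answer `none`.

Vacating (3,3). Empty cells in order:
  (4,0): 2/2 same-type → satisfied — stop here.

(4,0)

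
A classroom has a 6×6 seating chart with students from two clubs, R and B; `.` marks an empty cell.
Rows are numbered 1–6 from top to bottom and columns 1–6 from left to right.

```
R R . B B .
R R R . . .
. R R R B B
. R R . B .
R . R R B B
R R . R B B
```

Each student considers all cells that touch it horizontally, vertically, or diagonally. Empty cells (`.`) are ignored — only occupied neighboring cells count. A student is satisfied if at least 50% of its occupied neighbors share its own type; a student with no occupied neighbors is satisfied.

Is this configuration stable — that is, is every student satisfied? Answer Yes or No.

Row 1: (1,1)R 3/3 ✓ · (1,2)R 4/4 ✓ · (1,4)B 1/2 ✓ · (1,5)B 1/1 ✓
Row 2: (2,1)R 4/4 ✓ · (2,2)R 6/6 ✓ · (2,3)R 5/6 ✓
Row 3: (3,2)R 6/6 ✓ · (3,3)R 6/6 ✓ · (3,4)R 3/5 ✓ · (3,5)B 2/3 ✓ · (3,6)B 2/2 ✓
Row 4: (4,2)R 5/5 ✓ · (4,3)R 6/6 ✓ · (4,5)B 4/6 ✓
Row 5: (5,1)R 3/3 ✓ · (5,3)R 5/5 ✓ · (5,4)R 3/6 ✓ · (5,5)B 4/6 ✓ · (5,6)B 4/4 ✓
Row 6: (6,1)R 2/2 ✓ · (6,2)R 3/3 ✓ · (6,4)R 2/4 ✓ · (6,5)B 3/5 ✓ · (6,6)B 3/3 ✓
All meet the threshold, so the configuration is stable.

Yes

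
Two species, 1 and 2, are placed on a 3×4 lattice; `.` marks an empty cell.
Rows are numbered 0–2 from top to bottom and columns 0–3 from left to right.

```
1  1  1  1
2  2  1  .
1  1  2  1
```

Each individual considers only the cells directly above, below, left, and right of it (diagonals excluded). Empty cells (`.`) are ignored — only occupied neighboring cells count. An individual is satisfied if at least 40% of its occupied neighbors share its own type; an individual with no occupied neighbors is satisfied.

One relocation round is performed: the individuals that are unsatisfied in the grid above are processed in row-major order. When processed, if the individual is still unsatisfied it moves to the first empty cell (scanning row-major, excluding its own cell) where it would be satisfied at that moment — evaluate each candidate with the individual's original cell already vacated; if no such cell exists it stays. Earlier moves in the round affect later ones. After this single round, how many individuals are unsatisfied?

2

Initially unsatisfied (in order): (1,0), (1,1), (1,2), (2,1), (2,2), (2,3).
  (1,0): no empty cell satisfies it; stays.
  (1,1): no empty cell satisfies it; stays.
  (1,2) → (1,3).
  (2,1) → (1,2).
  (2,2) → (2,1).
  (2,3): now satisfied by earlier moves; stays.
Resulting grid:
1 1 1 1
2 2 1 1
1 2 . 1
Unsatisfied now: (1,0), (2,0).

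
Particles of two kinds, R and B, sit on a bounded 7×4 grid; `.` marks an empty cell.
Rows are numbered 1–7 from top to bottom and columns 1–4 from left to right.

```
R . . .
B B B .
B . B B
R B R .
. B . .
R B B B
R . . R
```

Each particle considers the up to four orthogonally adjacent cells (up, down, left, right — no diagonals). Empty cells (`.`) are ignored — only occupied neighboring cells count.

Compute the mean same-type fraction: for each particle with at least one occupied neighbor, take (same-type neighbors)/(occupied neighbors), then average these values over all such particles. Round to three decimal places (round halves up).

0.578

Row 1: (1,1)R 0/1
Row 2: (2,1)B 2/3 · (2,2)B 2/2 · (2,3)B 2/2
Row 3: (3,1)B 1/2 · (3,3)B 2/3 · (3,4)B 1/1
Row 4: (4,1)R 0/2 · (4,2)B 1/3 · (4,3)R 0/2
Row 5: (5,2)B 2/2
Row 6: (6,1)R 1/2 · (6,2)B 2/3 · (6,3)B 2/2 · (6,4)B 1/2
Row 7: (7,1)R 1/1 · (7,4)R 0/1
Sum over 17 particles: 0/1 + 2/3 + 2/2 + 2/2 + 1/2 + 2/3 + 1/1 + 0/2 + 1/3 + 0/2 + 2/2 + 1/2 + 2/3 + 2/2 + 1/2 + 1/1 + 0/1 = 59/6; mean = 59/6 ÷ 17 = 59/102 = 0.578431… → 0.578.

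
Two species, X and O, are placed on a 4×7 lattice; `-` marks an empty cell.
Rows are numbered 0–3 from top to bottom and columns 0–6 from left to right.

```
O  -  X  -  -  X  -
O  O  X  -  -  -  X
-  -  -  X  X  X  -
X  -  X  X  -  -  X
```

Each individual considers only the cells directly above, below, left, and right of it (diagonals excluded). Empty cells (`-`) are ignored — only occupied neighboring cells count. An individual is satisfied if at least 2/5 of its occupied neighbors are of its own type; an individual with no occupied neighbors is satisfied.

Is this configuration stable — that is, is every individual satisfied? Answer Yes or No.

Yes

(0,0)O 1/1 ok
(0,2)X 1/1 ok
(0,5)X 0/0 ok
(1,0)O 2/2 ok
(1,1)O 1/2 ok
(1,2)X 1/2 ok
(1,6)X 0/0 ok
(2,3)X 2/2 ok
(2,4)X 2/2 ok
(2,5)X 1/1 ok
(3,0)X 0/0 ok
(3,2)X 1/1 ok
(3,3)X 2/2 ok
(3,6)X 0/0 ok
All meet the threshold, so the configuration is stable.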